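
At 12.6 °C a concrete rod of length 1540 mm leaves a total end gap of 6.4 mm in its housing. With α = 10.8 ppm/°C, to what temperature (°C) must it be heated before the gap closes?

α·L₀·ΔT = 6.4 mm ⇒ ΔT = 6.4 / (10.8×10⁻⁶ × 1540.0) = 384.8 K.
T = 12.6 + 384.8 = 397.4 °C.

397 °C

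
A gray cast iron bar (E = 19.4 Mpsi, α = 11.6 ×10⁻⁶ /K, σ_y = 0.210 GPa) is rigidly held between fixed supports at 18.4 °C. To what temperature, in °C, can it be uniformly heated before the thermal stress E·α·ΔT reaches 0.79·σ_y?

E = 19.4 Mpsi = 133.8 GPa.
σ_y = 0.210 GPa = 210.0 MPa.
E·α·ΔT = 165.9 MPa ⇒ ΔT = 165.9 / (133.8×10³ × 11.6×10⁻⁶) = 106.9 K.
T = 18.4 + 106.9 = 125.3 °C.

125 °C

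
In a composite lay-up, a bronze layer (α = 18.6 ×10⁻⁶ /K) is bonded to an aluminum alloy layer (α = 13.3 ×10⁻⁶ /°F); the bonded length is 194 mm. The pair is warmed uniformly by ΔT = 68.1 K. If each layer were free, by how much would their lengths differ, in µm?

aluminum alloy: α = 13.3×10⁻⁶/°F × 9/5 = 23.9×10⁻⁶/K.
Δα = |18.6 − 23.9|×10⁻⁶/K = 5.34×10⁻⁶/K.
ΔL_mismatch = Δα·L·ΔT = 5.34×10⁻⁶ × 194.0 mm × 68.1 K = 70.5 µm.

70.5 µm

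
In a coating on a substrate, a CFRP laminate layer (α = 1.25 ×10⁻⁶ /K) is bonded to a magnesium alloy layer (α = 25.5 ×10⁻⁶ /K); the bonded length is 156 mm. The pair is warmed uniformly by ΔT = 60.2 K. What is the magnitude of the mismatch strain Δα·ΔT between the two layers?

1.46×10⁻³

Δα = |1.25 − 25.5|×10⁻⁶/K = 24.2×10⁻⁶/K.
Mismatch strain = Δα·ΔT = 24.2×10⁻⁶ × 60.2 = 1.46×10⁻³.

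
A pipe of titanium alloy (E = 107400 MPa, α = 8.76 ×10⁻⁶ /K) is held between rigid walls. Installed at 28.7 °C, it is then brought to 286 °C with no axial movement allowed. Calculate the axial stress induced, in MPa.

242 MPa

E = 107400 MPa = 107.4 GPa.
ΔT = 257.3 K. Constrained thermal stress σ = E·α·ΔT = 107.4×10³ MPa × 8.76×10⁻⁶ × 257.3 = 242 MPa (compressive).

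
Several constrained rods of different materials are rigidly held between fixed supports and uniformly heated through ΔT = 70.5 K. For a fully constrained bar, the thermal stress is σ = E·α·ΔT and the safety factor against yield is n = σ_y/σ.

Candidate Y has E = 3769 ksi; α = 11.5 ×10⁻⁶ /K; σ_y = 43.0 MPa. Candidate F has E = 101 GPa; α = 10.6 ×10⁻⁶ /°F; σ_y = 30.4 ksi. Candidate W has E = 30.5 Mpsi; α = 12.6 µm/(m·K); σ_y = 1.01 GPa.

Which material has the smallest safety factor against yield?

candidate F

Per material, after unit conversion:
  candidate Y: E = 25.99, α = 11.5, σ_y = 43.00 → σ = 21.1 MPa, n = 2.04
  candidate F: E = 101.0, α = 19.1, σ_y = 209.6 → σ = 136 MPa, n = 1.54
  candidate W: E = 210.3, α = 12.6, σ_y = 1010 → σ = 187 MPa, n = 5.41
Smallest n: candidate F with n = 1.54.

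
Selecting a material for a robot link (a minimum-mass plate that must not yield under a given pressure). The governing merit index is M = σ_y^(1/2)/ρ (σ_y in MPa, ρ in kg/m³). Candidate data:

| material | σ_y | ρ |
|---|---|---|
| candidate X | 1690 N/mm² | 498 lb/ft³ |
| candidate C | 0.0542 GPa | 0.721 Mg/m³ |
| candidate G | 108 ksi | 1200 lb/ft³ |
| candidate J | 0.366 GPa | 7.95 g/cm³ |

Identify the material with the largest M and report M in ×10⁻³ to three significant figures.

candidate C, M = 10.2×10⁻³

Convert each candidate to consistent units, then evaluate M:
  candidate X: σ_y = 1690 MPa, ρ = 7977 kg/m³
  candidate C: σ_y = 54.20 MPa, ρ = 721.0 kg/m³
  candidate G: σ_y = 744.6 MPa, ρ = 19220 kg/m³
  candidate J: σ_y = 366.0 MPa, ρ = 7950 kg/m³
  candidate C: M = 10.2×10⁻³
  candidate X: M = 5.15×10⁻³
  candidate J: M = 2.41×10⁻³
  candidate G: M = 1.42×10⁻³
The maximum is for candidate C.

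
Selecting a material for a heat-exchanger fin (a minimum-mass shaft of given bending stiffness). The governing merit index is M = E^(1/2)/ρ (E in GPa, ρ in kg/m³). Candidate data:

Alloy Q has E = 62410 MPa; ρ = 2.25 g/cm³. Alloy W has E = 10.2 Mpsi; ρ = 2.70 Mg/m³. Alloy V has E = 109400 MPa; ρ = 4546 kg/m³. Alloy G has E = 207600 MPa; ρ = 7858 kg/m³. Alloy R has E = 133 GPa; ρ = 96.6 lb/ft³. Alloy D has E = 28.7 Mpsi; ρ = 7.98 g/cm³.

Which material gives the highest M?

alloy R

Normalizing units and computing the index:
  alloy Q: E = 62.41 GPa, ρ = 2250 kg/m³
  alloy W: E = 70.33 GPa, ρ = 2700 kg/m³
  alloy V: E = 109.4 GPa, ρ = 4546 kg/m³
  alloy G: E = 207.6 GPa, ρ = 7858 kg/m³
  alloy R: E = 133.0 GPa, ρ = 1547 kg/m³
  alloy D: E = 197.9 GPa, ρ = 7980 kg/m³
  alloy R: M = 7.45×10⁻³
  alloy Q: M = 3.51×10⁻³
  alloy W: M = 3.11×10⁻³
  alloy V: M = 2.30×10⁻³
  alloy G: M = 1.83×10⁻³
  alloy D: M = 1.76×10⁻³
The maximum is for alloy R.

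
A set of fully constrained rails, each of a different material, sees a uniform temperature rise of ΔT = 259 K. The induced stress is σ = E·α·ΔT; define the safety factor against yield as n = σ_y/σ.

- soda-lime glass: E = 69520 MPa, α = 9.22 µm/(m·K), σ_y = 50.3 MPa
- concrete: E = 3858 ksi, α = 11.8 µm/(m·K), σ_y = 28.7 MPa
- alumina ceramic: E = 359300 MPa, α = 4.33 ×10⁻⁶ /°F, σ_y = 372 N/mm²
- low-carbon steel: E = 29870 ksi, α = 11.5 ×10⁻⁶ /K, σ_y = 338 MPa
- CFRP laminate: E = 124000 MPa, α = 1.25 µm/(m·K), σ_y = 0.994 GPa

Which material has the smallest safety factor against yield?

soda-lime glass

Per material, after unit conversion:
  soda-lime glass: E = 69.52, α = 9.22, σ_y = 50.30 → σ = 166 MPa, n = 0.303
  concrete: E = 26.60, α = 11.8, σ_y = 28.70 → σ = 81.3 MPa, n = 0.353
  alumina ceramic: E = 359.3, α = 7.79, σ_y = 372.0 → σ = 725 MPa, n = 0.513
  low-carbon steel: E = 205.9, α = 11.5, σ_y = 338.0 → σ = 613 MPa, n = 0.551
  CFRP laminate: E = 124.0, α = 1.25, σ_y = 994.0 → σ = 40.1 MPa, n = 24.8
Soda-lime glass has the lowest safety factor, n = 0.303.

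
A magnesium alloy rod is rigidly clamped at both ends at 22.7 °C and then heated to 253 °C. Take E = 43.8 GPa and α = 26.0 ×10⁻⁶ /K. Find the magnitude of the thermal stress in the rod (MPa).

262 MPa

ΔT = 230.3 K. Constrained thermal stress σ = E·α·ΔT = 43.80×10³ MPa × 26.0×10⁻⁶ × 230.3 = 262 MPa (compressive).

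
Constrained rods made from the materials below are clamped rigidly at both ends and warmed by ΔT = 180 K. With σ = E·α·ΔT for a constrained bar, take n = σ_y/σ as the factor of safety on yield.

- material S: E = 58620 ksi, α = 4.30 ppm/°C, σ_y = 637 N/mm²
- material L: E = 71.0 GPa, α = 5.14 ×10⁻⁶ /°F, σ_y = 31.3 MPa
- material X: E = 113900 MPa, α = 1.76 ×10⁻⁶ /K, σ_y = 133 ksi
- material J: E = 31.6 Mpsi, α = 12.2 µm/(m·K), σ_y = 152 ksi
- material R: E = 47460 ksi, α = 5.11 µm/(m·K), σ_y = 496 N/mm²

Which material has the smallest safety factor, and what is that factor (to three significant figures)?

material L, n = 0.265

In consistent units (E in GPa, α in ×10⁻⁶/K, σ_y in MPa):
  material S: E = 404.2, α = 4.30, σ_y = 637.0 → σ = 313 MPa, n = 2.04
  material L: E = 71.00, α = 9.25, σ_y = 31.30 → σ = 118 MPa, n = 0.265
  material X: E = 113.9, α = 1.76, σ_y = 917.0 → σ = 36.1 MPa, n = 25.4
  material J: E = 217.9, α = 12.2, σ_y = 1048 → σ = 478 MPa, n = 2.19
  material R: E = 327.2, α = 5.11, σ_y = 496.0 → σ = 301 MPa, n = 1.65
The minimum is material L at n = 0.265.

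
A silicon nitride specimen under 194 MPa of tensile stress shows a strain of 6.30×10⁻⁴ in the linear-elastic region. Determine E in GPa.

E = σ/ε = 194 MPa / 6.30×10⁻⁴ = 307900 MPa = 308 GPa.

308 GPa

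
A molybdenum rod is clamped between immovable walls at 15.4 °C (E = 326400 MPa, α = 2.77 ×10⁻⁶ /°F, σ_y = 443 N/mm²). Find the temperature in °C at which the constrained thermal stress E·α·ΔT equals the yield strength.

E = 326400 MPa = 326.4 GPa.
α = 2.77×10⁻⁶/°F × 9/5 = 4.99×10⁻⁶/K.
σ_y = 443 N/mm² = 443.0 MPa.
E·α·ΔT = 443.0 MPa ⇒ ΔT = 443.0 / (326.4×10³ × 4.99×10⁻⁶) = 272.2 K.
T = 15.4 + 272.2 = 287.6 °C.

288 °C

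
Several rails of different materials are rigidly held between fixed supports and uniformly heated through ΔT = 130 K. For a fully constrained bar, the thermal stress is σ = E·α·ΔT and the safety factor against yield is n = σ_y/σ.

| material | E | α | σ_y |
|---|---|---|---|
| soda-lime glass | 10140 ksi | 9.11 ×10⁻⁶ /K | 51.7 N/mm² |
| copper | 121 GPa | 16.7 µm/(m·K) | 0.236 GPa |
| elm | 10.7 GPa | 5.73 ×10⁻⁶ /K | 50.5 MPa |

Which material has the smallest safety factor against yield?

soda-lime glass

With everything in SI (GPa, ×10⁻⁶/K, MPa):
  soda-lime glass: E = 69.91, α = 9.11, σ_y = 51.70 → σ = 82.8 MPa, n = 0.624
  copper: E = 121.0, α = 16.7, σ_y = 236.0 → σ = 263 MPa, n = 0.898
  elm: E = 10.70, α = 5.73, σ_y = 50.50 → σ = 7.97 MPa, n = 6.34
The minimum is soda-lime glass at n = 0.624.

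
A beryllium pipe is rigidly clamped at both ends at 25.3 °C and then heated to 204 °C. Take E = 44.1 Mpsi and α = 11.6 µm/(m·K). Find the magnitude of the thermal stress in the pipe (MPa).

E = 44.1 Mpsi = 304.1 GPa.
ΔT = 178.7 K. Constrained thermal stress σ = E·α·ΔT = 304.1×10³ MPa × 11.6×10⁻⁶ × 178.7 = 630 MPa (compressive).

630 MPa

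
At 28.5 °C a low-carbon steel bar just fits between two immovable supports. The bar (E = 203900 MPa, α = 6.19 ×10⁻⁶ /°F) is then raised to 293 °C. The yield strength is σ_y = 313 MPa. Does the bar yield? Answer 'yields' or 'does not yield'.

yields

E = 203900 MPa = 203.9 GPa.
α = 6.19×10⁻⁶/°F × 9/5 = 11.1×10⁻⁶/K.
ΔT = 264.5 K. Constrained thermal stress σ = E·α·ΔT = 203.9×10³ MPa × 11.1×10⁻⁶ × 264.5 = 601 MPa (compressive).
Compare to σ_y = 313 MPa: σ ≥ σ_y, so it yields.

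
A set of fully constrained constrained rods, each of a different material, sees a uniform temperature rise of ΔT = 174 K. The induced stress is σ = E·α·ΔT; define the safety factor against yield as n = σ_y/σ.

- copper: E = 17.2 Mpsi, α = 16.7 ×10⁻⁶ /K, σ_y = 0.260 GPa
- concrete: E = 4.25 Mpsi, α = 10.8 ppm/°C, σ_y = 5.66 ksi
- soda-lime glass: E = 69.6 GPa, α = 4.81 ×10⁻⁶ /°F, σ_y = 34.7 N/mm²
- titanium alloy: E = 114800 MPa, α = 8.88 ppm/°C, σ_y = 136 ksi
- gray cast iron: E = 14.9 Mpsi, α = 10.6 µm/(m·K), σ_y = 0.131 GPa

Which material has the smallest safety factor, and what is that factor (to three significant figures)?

soda-lime glass, n = 0.331

With everything in SI (GPa, ×10⁻⁶/K, MPa):
  copper: E = 118.6, α = 16.7, σ_y = 260.0 → σ = 345 MPa, n = 0.755
  concrete: E = 29.30, α = 10.8, σ_y = 39.02 → σ = 55.1 MPa, n = 0.709
  soda-lime glass: E = 69.60, α = 8.66, σ_y = 34.70 → σ = 105 MPa, n = 0.331
  titanium alloy: E = 114.8, α = 8.88, σ_y = 937.7 → σ = 177 MPa, n = 5.29
  gray cast iron: E = 102.7, α = 10.6, σ_y = 131.0 → σ = 189 MPa, n = 0.691
Smallest n: soda-lime glass with n = 0.331.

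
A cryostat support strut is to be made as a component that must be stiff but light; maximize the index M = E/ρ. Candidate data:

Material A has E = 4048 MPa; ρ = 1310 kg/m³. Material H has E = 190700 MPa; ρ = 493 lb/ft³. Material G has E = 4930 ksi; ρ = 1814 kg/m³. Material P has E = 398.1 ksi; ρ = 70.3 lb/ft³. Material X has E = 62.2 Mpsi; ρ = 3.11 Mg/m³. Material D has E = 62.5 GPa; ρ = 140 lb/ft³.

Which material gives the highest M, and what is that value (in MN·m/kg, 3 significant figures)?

Normalizing units and computing the index:
  material A: E = 4.048 GPa, ρ = 1310 kg/m³
  material H: E = 190.7 GPa, ρ = 7897 kg/m³
  material G: E = 33.99 GPa, ρ = 1814 kg/m³
  material P: E = 2.745 GPa, ρ = 1126 kg/m³
  material X: E = 428.9 GPa, ρ = 3110 kg/m³
  material D: E = 62.50 GPa, ρ = 2243 kg/m³
  material X: M = 138 MN·m/kg
  material D: M = 27.9 MN·m/kg
  material H: M = 24.1 MN·m/kg
  material G: M = 18.7 MN·m/kg
  material A: M = 3.09 MN·m/kg
  material P: M = 2.44 MN·m/kg
Highest index: material X.

material X, M = 138 MN·m/kg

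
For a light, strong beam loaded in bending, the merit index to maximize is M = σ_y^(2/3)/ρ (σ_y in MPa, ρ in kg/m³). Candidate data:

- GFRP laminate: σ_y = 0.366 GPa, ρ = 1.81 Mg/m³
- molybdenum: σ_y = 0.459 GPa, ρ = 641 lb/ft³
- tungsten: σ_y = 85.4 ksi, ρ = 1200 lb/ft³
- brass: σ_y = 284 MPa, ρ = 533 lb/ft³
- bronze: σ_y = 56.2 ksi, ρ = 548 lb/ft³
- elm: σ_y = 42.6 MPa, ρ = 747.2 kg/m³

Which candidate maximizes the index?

Normalizing units and computing the index:
  GFRP laminate: σ_y = 366.0 MPa, ρ = 1810 kg/m³
  molybdenum: σ_y = 459.0 MPa, ρ = 10270 kg/m³
  tungsten: σ_y = 588.8 MPa, ρ = 19220 kg/m³
  brass: σ_y = 284.0 MPa, ρ = 8538 kg/m³
  bronze: σ_y = 387.5 MPa, ρ = 8778 kg/m³
  elm: σ_y = 42.60 MPa, ρ = 747.2 kg/m³
  GFRP laminate: M = 28.3×10⁻³
  elm: M = 16.3×10⁻³
  bronze: M = 6.05×10⁻³
  molybdenum: M = 5.80×10⁻³
  brass: M = 5.06×10⁻³
  tungsten: M = 3.65×10⁻³
The maximum is for GFRP laminate.

GFRP laminate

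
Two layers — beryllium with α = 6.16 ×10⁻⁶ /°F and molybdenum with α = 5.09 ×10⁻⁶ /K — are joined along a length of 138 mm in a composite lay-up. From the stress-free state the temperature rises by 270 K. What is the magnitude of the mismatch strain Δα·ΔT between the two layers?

1.62×10⁻³

beryllium: α = 6.16×10⁻⁶/°F × 9/5 = 11.1×10⁻⁶/K.
Δα = |11.1 − 5.09|×10⁻⁶/K = 6.00×10⁻⁶/K.
Mismatch strain = Δα·ΔT = 6.00×10⁻⁶ × 270.0 = 1.62×10⁻³.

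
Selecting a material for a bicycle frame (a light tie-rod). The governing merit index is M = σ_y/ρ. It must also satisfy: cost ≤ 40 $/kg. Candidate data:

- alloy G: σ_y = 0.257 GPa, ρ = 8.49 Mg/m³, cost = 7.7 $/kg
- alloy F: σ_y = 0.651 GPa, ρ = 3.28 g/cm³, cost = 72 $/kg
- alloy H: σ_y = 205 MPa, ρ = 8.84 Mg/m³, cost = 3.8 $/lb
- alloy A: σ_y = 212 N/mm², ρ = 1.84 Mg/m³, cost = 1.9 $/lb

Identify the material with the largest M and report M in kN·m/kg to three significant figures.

Screen on constraints: cost ≤ 40 $/kg. Survivors: alloy G, alloy H, alloy A.
In SI units:
  alloy G: σ_y = 257.0 MPa, ρ = 8490 kg/m³
  alloy H: σ_y = 205.0 MPa, ρ = 8840 kg/m³
  alloy A: σ_y = 212.0 MPa, ρ = 1840 kg/m³
  alloy A: M = 115 kN·m/kg
  alloy G: M = 30.3 kN·m/kg
  alloy H: M = 23.2 kN·m/kg
The maximum is for alloy A.

alloy A, M = 115 kN·m/kg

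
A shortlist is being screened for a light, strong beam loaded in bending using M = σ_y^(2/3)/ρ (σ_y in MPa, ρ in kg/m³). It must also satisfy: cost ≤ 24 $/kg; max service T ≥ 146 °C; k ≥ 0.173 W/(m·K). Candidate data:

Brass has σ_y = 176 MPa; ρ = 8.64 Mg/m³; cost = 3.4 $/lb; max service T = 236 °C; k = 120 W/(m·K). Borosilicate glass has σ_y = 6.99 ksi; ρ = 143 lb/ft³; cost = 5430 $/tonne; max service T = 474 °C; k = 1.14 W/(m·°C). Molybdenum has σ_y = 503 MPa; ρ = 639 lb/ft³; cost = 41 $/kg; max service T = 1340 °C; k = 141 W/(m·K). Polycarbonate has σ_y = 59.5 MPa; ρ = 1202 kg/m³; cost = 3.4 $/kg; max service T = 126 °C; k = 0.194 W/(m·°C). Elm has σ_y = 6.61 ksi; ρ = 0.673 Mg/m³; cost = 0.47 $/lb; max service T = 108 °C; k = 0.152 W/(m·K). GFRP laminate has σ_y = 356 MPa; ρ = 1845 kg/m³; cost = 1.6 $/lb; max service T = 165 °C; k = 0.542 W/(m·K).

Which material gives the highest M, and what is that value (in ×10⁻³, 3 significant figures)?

Screen on constraints: cost ≤ 24 $/kg; max service T ≥ 146 °C; k ≥ 0.173 W/(m·K). Survivors: brass, borosilicate glass, GFRP laminate.
Convert each candidate to consistent units, then evaluate M:
  brass: σ_y = 176.0 MPa, ρ = 8640 kg/m³
  borosilicate glass: σ_y = 48.19 MPa, ρ = 2291 kg/m³
  GFRP laminate: σ_y = 356.0 MPa, ρ = 1845 kg/m³
  GFRP laminate: M = 27.2×10⁻³
  borosilicate glass: M = 5.78×10⁻³
  brass: M = 3.63×10⁻³
GFRP laminate ranks first.

GFRP laminate, M = 27.2×10⁻³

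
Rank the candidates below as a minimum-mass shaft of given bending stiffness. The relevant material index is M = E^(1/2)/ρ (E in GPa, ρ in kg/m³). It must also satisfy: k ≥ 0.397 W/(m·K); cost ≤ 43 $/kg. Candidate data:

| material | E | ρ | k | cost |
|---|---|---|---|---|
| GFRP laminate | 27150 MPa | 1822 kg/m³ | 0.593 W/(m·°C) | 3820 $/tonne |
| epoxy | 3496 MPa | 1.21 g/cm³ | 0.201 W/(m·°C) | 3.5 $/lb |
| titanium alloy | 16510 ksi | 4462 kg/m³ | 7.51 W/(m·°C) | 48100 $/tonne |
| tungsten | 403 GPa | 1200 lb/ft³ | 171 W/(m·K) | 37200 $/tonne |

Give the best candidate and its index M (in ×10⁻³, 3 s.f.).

Screen on constraints: k ≥ 0.397 W/(m·K); cost ≤ 43 $/kg. Survivors: GFRP laminate, tungsten.
After converting to SI:
  GFRP laminate: E = 27.15 GPa, ρ = 1822 kg/m³
  tungsten: E = 403.0 GPa, ρ = 19220 kg/m³
  GFRP laminate: M = 2.86×10⁻³
  tungsten: M = 1.04×10⁻³
GFRP laminate ranks first.

GFRP laminate, M = 2.86×10⁻³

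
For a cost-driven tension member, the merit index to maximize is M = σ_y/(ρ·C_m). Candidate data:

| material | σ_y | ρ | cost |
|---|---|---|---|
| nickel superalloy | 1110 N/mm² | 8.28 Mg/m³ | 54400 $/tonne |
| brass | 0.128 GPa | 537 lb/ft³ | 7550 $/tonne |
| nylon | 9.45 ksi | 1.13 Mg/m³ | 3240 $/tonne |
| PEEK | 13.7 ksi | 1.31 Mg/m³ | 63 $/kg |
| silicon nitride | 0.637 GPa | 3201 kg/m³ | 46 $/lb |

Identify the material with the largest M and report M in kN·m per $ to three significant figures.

nylon, M = 17.8 kN·m per $

Putting every candidate on a common basis:
  nickel superalloy: σ_y = 1110 MPa, ρ = 8280 kg/m³, cost = 54.40 $/kg
  brass: σ_y = 128.0 MPa, ρ = 8602 kg/m³, cost = 7.550 $/kg
  nylon: σ_y = 65.16 MPa, ρ = 1130 kg/m³, cost = 3.240 $/kg
  PEEK: σ_y = 94.46 MPa, ρ = 1310 kg/m³, cost = 63.00 $/kg
  silicon nitride: σ_y = 637.0 MPa, ρ = 3201 kg/m³, cost = 101.4 $/kg
  nylon: M = 17.8 kN·m per $
  nickel superalloy: M = 2.46 kN·m per $
  brass: M = 1.97 kN·m per $
  silicon nitride: M = 1.96 kN·m per $
  PEEK: M = 1.14 kN·m per $
Nylon ranks first.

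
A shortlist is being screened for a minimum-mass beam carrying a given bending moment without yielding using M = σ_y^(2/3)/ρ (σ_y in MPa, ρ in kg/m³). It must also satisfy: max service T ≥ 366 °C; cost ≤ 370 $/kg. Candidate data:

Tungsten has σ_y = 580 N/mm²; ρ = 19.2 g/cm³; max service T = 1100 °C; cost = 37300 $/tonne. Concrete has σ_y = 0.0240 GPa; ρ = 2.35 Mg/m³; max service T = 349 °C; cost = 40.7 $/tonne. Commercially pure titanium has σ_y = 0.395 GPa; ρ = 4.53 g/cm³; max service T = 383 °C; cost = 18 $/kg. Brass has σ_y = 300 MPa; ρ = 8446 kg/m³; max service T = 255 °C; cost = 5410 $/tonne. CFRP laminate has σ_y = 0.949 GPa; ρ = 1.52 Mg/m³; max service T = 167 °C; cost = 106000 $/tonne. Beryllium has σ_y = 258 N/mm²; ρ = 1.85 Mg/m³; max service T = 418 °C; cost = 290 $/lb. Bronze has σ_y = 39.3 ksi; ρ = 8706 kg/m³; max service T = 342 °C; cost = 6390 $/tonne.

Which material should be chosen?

Screen on constraints: max service T ≥ 366 °C; cost ≤ 370 $/kg. Survivors: tungsten, commercially pure titanium.
Putting every candidate on a common basis:
  tungsten: σ_y = 580.0 MPa, ρ = 19200 kg/m³
  commercially pure titanium: σ_y = 395.0 MPa, ρ = 4530 kg/m³
  commercially pure titanium: M = 11.9×10⁻³
  tungsten: M = 3.62×10⁻³
Highest index: commercially pure titanium.

commercially pure titanium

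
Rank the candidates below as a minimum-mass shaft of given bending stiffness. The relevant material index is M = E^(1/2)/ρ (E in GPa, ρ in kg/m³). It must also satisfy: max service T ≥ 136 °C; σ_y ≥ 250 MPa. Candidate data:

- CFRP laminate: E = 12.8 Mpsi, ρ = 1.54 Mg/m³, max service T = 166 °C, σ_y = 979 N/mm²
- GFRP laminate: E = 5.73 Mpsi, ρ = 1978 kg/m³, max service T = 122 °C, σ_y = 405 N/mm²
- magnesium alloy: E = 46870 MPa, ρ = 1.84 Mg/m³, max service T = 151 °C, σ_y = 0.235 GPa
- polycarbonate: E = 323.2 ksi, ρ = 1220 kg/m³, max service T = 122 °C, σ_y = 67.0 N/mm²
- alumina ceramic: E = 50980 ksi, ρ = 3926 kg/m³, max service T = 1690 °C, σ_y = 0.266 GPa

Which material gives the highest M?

CFRP laminate

Screen on constraints: max service T ≥ 136 °C; σ_y ≥ 250 MPa. Survivors: CFRP laminate, alumina ceramic.
After converting to SI:
  CFRP laminate: E = 88.25 GPa, ρ = 1540 kg/m³
  alumina ceramic: E = 351.5 GPa, ρ = 3926 kg/m³
  CFRP laminate: M = 6.10×10⁻³
  alumina ceramic: M = 4.78×10⁻³
CFRP laminate ranks first.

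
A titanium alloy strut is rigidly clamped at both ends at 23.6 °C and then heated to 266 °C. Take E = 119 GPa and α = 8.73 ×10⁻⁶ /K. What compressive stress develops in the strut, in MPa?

ΔT = 242.4 K. Constrained thermal stress σ = E·α·ΔT = 119.0×10³ MPa × 8.73×10⁻⁶ × 242.4 = 252 MPa (compressive).

252 MPa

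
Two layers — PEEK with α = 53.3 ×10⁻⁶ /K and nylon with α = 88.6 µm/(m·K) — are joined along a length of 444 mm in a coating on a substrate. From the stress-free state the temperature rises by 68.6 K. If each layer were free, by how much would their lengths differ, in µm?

Δα = |53.3 − 88.6|×10⁻⁶/K = 35.3×10⁻⁶/K.
ΔL_mismatch = Δα·L·ΔT = 35.3×10⁻⁶ × 444.0 mm × 68.6 K = 1080 µm.

1080 µm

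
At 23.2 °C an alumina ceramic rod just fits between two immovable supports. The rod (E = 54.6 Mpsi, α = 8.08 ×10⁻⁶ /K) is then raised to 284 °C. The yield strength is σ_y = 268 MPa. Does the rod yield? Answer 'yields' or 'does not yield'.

E = 54.6 Mpsi = 376.5 GPa.
ΔT = 260.8 K. Constrained thermal stress σ = E·α·ΔT = 376.5×10³ MPa × 8.08×10⁻⁶ × 260.8 = 793 MPa (compressive).
Compare to σ_y = 268 MPa: σ ≥ σ_y, so it yields.

yields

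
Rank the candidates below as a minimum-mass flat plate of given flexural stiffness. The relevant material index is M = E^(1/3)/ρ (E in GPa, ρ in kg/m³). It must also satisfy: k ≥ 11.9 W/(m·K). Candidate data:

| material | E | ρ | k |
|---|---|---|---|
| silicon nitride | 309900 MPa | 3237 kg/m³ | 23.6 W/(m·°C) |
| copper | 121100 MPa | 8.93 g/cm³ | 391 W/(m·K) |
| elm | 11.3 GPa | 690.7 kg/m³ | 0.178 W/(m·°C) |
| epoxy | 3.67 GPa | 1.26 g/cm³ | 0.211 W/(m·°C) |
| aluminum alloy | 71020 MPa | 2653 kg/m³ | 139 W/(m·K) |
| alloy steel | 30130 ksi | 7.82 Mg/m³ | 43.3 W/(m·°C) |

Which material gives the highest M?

silicon nitride

Screen on constraints: k ≥ 11.9 W/(m·K). Survivors: silicon nitride, copper, aluminum alloy, alloy steel.
After converting to SI:
  silicon nitride: E = 309.9 GPa, ρ = 3237 kg/m³
  copper: E = 121.1 GPa, ρ = 8930 kg/m³
  aluminum alloy: E = 71.02 GPa, ρ = 2653 kg/m³
  alloy steel: E = 207.7 GPa, ρ = 7820 kg/m³
  silicon nitride: M = 2.09×10⁻³
  aluminum alloy: M = 1.56×10⁻³
  alloy steel: M = 0.757×10⁻³
  copper: M = 0.554×10⁻³
Silicon nitride has the largest M.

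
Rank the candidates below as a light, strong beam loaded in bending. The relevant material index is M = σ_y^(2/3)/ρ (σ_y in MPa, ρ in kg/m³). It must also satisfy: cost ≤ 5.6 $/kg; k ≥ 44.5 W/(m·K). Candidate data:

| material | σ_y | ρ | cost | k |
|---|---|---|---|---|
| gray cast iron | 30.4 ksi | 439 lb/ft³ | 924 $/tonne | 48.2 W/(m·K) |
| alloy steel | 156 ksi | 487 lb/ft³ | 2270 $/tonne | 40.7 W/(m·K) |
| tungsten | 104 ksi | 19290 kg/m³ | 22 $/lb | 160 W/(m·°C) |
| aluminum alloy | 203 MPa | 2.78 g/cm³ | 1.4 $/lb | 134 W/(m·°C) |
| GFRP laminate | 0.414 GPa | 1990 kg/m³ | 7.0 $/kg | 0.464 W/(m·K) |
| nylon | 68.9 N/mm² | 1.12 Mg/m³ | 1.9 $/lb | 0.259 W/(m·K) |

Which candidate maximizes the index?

aluminum alloy

Screen on constraints: cost ≤ 5.6 $/kg; k ≥ 44.5 W/(m·K). Survivors: gray cast iron, aluminum alloy.
Normalizing units and computing the index:
  gray cast iron: σ_y = 209.6 MPa, ρ = 7032 kg/m³
  aluminum alloy: σ_y = 203.0 MPa, ρ = 2780 kg/m³
  aluminum alloy: M = 12.4×10⁻³
  gray cast iron: M = 5.02×10⁻³
Aluminum alloy ranks first.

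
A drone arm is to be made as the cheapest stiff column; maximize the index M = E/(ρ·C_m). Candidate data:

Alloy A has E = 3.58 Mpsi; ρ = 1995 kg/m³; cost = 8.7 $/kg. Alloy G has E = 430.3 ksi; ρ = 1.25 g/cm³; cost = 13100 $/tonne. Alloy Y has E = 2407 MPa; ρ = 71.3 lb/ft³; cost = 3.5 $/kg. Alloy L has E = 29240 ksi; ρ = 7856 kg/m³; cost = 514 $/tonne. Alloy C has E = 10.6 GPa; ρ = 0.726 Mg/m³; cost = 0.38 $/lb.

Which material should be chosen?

Normalizing units and computing the index:
  alloy A: E = 24.68 GPa, ρ = 1995 kg/m³, cost = 8.700 $/kg
  alloy G: E = 2.967 GPa, ρ = 1250 kg/m³, cost = 13.10 $/kg
  alloy Y: E = 2.407 GPa, ρ = 1142 kg/m³, cost = 3.500 $/kg
  alloy L: E = 201.6 GPa, ρ = 7856 kg/m³, cost = 0.5140 $/kg
  alloy C: E = 10.60 GPa, ρ = 726.0 kg/m³, cost = 0.8377 $/kg
  alloy L: M = 49.9 MN·m per $
  alloy C: M = 17.4 MN·m per $
  alloy A: M = 1.42 MN·m per $
  alloy Y: M = 0.602 MN·m per $
  alloy G: M = 0.181 MN·m per $
Highest index: alloy L.

alloy L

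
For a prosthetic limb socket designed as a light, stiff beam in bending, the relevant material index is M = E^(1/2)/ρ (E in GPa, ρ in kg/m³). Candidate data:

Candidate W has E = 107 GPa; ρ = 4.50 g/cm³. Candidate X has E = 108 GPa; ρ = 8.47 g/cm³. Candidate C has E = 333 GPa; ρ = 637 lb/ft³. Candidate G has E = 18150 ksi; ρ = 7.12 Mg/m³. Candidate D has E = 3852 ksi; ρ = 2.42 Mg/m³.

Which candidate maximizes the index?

In SI units:
  candidate W: E = 107.0 GPa, ρ = 4500 kg/m³
  candidate X: E = 108.0 GPa, ρ = 8470 kg/m³
  candidate C: E = 333.0 GPa, ρ = 10200 kg/m³
  candidate G: E = 125.1 GPa, ρ = 7120 kg/m³
  candidate D: E = 26.56 GPa, ρ = 2420 kg/m³
  candidate W: M = 2.30×10⁻³
  candidate D: M = 2.13×10⁻³
  candidate C: M = 1.79×10⁻³
  candidate G: M = 1.57×10⁻³
  candidate X: M = 1.23×10⁻³
Candidate W ranks first.

candidate W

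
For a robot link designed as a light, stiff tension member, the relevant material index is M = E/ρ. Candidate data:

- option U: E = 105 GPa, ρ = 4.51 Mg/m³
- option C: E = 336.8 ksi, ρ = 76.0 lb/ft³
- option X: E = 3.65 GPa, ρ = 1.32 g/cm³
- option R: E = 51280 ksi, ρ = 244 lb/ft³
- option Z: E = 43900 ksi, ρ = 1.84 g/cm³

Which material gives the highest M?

option Z

Normalizing units and computing the index:
  option U: E = 105.0 GPa, ρ = 4510 kg/m³
  option C: E = 2.322 GPa, ρ = 1217 kg/m³
  option X: E = 3.650 GPa, ρ = 1320 kg/m³
  option R: E = 353.6 GPa, ρ = 3909 kg/m³
  option Z: E = 302.7 GPa, ρ = 1840 kg/m³
  option Z: M = 164 MN·m/kg
  option R: M = 90.5 MN·m/kg
  option U: M = 23.3 MN·m/kg
  option X: M = 2.77 MN·m/kg
  option C: M = 1.91 MN·m/kg
Option Z has the largest M.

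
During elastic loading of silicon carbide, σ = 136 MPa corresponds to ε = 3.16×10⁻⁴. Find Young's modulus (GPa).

430 GPa

E = σ/ε = 136 MPa / 3.16×10⁻⁴ = 430400 MPa = 430 GPa.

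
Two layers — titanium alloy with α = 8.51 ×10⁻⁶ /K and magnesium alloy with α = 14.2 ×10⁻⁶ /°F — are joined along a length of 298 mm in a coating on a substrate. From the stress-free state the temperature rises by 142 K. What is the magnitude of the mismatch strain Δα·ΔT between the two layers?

2.42×10⁻³

magnesium alloy: α = 14.2×10⁻⁶/°F × 9/5 = 25.6×10⁻⁶/K.
Δα = |8.51 − 25.6|×10⁻⁶/K = 17.0×10⁻⁶/K.
Mismatch strain = Δα·ΔT = 17.0×10⁻⁶ × 142.0 = 2.42×10⁻³.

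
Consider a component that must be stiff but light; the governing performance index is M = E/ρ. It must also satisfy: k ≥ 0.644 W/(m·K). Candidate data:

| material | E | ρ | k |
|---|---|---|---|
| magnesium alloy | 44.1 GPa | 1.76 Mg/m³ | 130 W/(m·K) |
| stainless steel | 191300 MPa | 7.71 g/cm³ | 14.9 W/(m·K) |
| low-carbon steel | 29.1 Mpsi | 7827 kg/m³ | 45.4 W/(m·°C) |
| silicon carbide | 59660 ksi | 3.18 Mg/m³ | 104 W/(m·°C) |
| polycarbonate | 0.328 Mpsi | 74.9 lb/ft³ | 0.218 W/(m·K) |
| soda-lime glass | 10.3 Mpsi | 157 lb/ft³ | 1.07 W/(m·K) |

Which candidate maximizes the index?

Screen on constraints: k ≥ 0.644 W/(m·K). Survivors: magnesium alloy, stainless steel, low-carbon steel, silicon carbide, soda-lime glass.
After converting to SI:
  magnesium alloy: E = 44.10 GPa, ρ = 1760 kg/m³
  stainless steel: E = 191.3 GPa, ρ = 7710 kg/m³
  low-carbon steel: E = 200.6 GPa, ρ = 7827 kg/m³
  silicon carbide: E = 411.3 GPa, ρ = 3180 kg/m³
  soda-lime glass: E = 71.02 GPa, ρ = 2515 kg/m³
  silicon carbide: M = 129 MN·m/kg
  soda-lime glass: M = 28.2 MN·m/kg
  low-carbon steel: M = 25.6 MN·m/kg
  magnesium alloy: M = 25.1 MN·m/kg
  stainless steel: M = 24.8 MN·m/kg
Highest index: silicon carbide.

silicon carbide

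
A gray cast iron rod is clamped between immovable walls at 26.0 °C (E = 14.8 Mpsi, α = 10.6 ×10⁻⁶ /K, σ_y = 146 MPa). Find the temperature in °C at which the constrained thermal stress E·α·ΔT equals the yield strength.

161 °C

E = 14.8 Mpsi = 102.0 GPa.
E·α·ΔT = 146.0 MPa ⇒ ΔT = 146.0 / (102.0×10³ × 10.6×10⁻⁶) = 135.0 K.
T = 26.0 + 135.0 = 161.0 °C.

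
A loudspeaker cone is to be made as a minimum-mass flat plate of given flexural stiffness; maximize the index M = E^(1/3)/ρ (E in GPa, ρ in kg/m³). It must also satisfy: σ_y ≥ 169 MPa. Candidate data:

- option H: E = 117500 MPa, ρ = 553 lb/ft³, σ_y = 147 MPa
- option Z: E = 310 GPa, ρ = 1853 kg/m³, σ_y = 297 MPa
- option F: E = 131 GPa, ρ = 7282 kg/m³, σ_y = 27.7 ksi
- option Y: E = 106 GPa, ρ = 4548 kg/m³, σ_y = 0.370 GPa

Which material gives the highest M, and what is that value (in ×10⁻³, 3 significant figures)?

option Z, M = 3.65×10⁻³

Screen on constraints: σ_y ≥ 169 MPa. Survivors: option Z, option F, option Y.
Convert each candidate to consistent units, then evaluate M:
  option Z: E = 310.0 GPa, ρ = 1853 kg/m³
  option F: E = 131.0 GPa, ρ = 7282 kg/m³
  option Y: E = 106.0 GPa, ρ = 4548 kg/m³
  option Z: M = 3.65×10⁻³
  option Y: M = 1.04×10⁻³
  option F: M = 0.697×10⁻³
Option Z ranks first.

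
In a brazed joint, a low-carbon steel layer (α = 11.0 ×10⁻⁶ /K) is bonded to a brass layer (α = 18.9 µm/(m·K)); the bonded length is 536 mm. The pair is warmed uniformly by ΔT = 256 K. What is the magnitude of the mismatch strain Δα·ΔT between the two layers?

2.02×10⁻³

Δα = |11.0 − 18.9|×10⁻⁶/K = 7.90×10⁻⁶/K.
Mismatch strain = Δα·ΔT = 7.90×10⁻⁶ × 256.0 = 2.02×10⁻³.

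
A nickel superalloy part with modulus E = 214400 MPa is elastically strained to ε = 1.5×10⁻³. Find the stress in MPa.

322 MPa

E = 214400 MPa = 214.4 GPa.
σ = E·ε = 214400 MPa × 1.5×10⁻³ = 322 MPa.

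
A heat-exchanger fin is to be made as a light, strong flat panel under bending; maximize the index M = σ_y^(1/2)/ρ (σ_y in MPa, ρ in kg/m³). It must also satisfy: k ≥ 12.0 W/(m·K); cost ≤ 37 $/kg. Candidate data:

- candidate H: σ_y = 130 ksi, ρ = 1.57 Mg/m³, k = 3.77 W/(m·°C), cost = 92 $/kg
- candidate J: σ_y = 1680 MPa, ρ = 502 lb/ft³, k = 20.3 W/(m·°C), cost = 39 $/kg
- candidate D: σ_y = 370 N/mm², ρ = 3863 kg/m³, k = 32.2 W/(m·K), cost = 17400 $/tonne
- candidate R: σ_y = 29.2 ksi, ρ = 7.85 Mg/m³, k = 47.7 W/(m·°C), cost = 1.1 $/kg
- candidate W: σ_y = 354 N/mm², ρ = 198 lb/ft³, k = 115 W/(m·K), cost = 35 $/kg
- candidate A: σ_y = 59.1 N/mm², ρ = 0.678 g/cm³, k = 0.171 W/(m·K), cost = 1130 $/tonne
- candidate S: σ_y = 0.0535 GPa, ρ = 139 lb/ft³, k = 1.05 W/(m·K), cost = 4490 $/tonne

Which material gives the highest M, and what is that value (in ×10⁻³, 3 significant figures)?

Screen on constraints: k ≥ 12.0 W/(m·K); cost ≤ 37 $/kg. Survivors: candidate D, candidate R, candidate W.
Putting every candidate on a common basis:
  candidate D: σ_y = 370.0 MPa, ρ = 3863 kg/m³
  candidate R: σ_y = 201.3 MPa, ρ = 7850 kg/m³
  candidate W: σ_y = 354.0 MPa, ρ = 3172 kg/m³
  candidate W: M = 5.93×10⁻³
  candidate D: M = 4.98×10⁻³
  candidate R: M = 1.81×10⁻³
Candidate W has the largest M.

candidate W, M = 5.93×10⁻³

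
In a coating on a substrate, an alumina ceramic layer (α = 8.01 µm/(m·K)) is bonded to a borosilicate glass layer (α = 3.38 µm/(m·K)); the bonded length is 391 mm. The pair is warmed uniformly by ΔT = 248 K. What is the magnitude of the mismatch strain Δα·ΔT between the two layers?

Δα = |8.01 − 3.38|×10⁻⁶/K = 4.63×10⁻⁶/K.
Mismatch strain = Δα·ΔT = 4.63×10⁻⁶ × 248.0 = 1.15×10⁻³.

1.15×10⁻³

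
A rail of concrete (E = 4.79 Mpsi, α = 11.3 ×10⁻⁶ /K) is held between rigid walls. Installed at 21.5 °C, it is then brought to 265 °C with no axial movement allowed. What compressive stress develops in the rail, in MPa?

E = 4.79 Mpsi = 33.03 GPa.
ΔT = 243.5 K. Constrained thermal stress σ = E·α·ΔT = 33.03×10³ MPa × 11.3×10⁻⁶ × 243.5 = 90.9 MPa (compressive).

90.9 MPa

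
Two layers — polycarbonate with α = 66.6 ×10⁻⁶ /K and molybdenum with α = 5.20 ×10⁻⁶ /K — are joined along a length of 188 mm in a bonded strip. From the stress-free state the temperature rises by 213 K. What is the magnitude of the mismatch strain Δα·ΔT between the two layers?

Δα = |66.6 − 5.20|×10⁻⁶/K = 61.4×10⁻⁶/K.
Mismatch strain = Δα·ΔT = 61.4×10⁻⁶ × 213.0 = 0.0131.

0.0131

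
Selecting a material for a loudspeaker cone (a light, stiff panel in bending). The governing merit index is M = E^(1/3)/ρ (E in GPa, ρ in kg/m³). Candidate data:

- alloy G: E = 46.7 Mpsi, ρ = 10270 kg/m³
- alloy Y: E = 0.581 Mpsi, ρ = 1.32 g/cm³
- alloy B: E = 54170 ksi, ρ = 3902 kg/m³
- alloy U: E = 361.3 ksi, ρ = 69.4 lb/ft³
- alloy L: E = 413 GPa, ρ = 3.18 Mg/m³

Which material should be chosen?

alloy L

After converting to SI:
  alloy G: E = 322.0 GPa, ρ = 10270 kg/m³
  alloy Y: E = 4.006 GPa, ρ = 1320 kg/m³
  alloy B: E = 373.5 GPa, ρ = 3902 kg/m³
  alloy U: E = 2.491 GPa, ρ = 1112 kg/m³
  alloy L: E = 413.0 GPa, ρ = 3180 kg/m³
  alloy L: M = 2.34×10⁻³
  alloy B: M = 1.85×10⁻³
  alloy U: M = 1.22×10⁻³
  alloy Y: M = 1.20×10⁻³
  alloy G: M = 0.667×10⁻³
Highest index: alloy L.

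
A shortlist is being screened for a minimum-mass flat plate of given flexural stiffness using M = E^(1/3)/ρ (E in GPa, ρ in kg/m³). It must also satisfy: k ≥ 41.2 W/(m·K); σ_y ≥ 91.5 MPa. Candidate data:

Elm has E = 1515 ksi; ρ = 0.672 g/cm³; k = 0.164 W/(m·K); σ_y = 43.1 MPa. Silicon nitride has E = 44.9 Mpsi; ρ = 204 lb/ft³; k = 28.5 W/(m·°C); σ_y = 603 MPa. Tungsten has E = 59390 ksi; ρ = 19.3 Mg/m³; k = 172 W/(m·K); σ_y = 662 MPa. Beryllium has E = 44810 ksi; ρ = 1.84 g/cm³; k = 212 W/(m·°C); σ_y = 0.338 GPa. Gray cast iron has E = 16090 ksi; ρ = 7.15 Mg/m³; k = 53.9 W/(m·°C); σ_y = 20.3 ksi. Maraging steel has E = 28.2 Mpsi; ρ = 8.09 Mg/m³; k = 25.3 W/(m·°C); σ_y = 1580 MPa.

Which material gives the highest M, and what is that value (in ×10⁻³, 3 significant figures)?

Screen on constraints: k ≥ 41.2 W/(m·K); σ_y ≥ 91.5 MPa. Survivors: tungsten, beryllium, gray cast iron.
Normalizing units and computing the index:
  tungsten: E = 409.5 GPa, ρ = 19300 kg/m³
  beryllium: E = 309.0 GPa, ρ = 1840 kg/m³
  gray cast iron: E = 110.9 GPa, ρ = 7150 kg/m³
  beryllium: M = 3.67×10⁻³
  gray cast iron: M = 0.672×10⁻³
  tungsten: M = 0.385×10⁻³
Highest index: beryllium.

beryllium, M = 3.67×10⁻³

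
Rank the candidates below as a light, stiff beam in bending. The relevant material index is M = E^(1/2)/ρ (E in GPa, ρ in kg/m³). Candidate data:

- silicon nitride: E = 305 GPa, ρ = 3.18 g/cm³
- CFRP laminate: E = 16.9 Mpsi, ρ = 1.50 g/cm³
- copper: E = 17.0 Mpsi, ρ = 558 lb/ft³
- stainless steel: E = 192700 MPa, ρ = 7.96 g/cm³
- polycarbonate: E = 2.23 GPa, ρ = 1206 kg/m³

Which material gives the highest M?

After converting to SI:
  silicon nitride: E = 305.0 GPa, ρ = 3180 kg/m³
  CFRP laminate: E = 116.5 GPa, ρ = 1500 kg/m³
  copper: E = 117.2 GPa, ρ = 8938 kg/m³
  stainless steel: E = 192.7 GPa, ρ = 7960 kg/m³
  polycarbonate: E = 2.230 GPa, ρ = 1206 kg/m³
  CFRP laminate: M = 7.20×10⁻³
  silicon nitride: M = 5.49×10⁻³
  stainless steel: M = 1.74×10⁻³
  polycarbonate: M = 1.24×10⁻³
  copper: M = 1.21×10⁻³
CFRP laminate has the largest M.

CFRP laminate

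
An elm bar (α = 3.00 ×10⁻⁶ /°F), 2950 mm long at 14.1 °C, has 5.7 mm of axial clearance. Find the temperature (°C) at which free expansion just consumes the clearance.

α = 3.00×10⁻⁶/°F × 9/5 = 5.40×10⁻⁶/K.
α·L₀·ΔT = 5.7 mm ⇒ ΔT = 5.7 / (5.40×10⁻⁶ × 2950.0) = 357.8 K.
T = 14.1 + 357.8 = 371.9 °C.

372 °C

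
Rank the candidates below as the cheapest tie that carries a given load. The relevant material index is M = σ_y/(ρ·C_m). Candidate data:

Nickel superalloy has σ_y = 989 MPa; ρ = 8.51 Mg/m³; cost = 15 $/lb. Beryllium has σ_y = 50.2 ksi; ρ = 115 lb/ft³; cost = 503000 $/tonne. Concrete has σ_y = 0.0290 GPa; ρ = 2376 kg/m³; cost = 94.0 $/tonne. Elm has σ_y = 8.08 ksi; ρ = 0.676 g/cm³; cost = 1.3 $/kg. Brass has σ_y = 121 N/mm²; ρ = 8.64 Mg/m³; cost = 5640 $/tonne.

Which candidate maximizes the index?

concrete

Putting every candidate on a common basis:
  nickel superalloy: σ_y = 989.0 MPa, ρ = 8510 kg/m³, cost = 33.07 $/kg
  beryllium: σ_y = 346.1 MPa, ρ = 1842 kg/m³, cost = 503.0 $/kg
  concrete: σ_y = 29.00 MPa, ρ = 2376 kg/m³, cost = 0.09400 $/kg
  elm: σ_y = 55.71 MPa, ρ = 676.0 kg/m³, cost = 1.300 $/kg
  brass: σ_y = 121.0 MPa, ρ = 8640 kg/m³, cost = 5.640 $/kg
  concrete: M = 130 kN·m per $
  elm: M = 63.4 kN·m per $
  nickel superalloy: M = 3.51 kN·m per $
  brass: M = 2.48 kN·m per $
  beryllium: M = 0.374 kN·m per $
Highest index: concrete.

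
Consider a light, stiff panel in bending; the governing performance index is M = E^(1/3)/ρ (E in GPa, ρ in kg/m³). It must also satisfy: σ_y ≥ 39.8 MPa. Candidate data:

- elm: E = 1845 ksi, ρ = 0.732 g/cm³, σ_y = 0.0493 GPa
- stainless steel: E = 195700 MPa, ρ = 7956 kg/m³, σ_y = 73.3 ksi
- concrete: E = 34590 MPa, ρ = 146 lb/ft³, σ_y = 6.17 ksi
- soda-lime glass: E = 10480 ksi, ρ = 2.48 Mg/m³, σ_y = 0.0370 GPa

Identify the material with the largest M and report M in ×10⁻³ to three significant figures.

Screen on constraints: σ_y ≥ 39.8 MPa. Survivors: elm, stainless steel, concrete.
Convert each candidate to consistent units, then evaluate M:
  elm: E = 12.72 GPa, ρ = 732.0 kg/m³
  stainless steel: E = 195.7 GPa, ρ = 7956 kg/m³
  concrete: E = 34.59 GPa, ρ = 2339 kg/m³
  elm: M = 3.19×10⁻³
  concrete: M = 1.39×10⁻³
  stainless steel: M = 0.730×10⁻³
Elm has the largest M.

elm, M = 3.19×10⁻³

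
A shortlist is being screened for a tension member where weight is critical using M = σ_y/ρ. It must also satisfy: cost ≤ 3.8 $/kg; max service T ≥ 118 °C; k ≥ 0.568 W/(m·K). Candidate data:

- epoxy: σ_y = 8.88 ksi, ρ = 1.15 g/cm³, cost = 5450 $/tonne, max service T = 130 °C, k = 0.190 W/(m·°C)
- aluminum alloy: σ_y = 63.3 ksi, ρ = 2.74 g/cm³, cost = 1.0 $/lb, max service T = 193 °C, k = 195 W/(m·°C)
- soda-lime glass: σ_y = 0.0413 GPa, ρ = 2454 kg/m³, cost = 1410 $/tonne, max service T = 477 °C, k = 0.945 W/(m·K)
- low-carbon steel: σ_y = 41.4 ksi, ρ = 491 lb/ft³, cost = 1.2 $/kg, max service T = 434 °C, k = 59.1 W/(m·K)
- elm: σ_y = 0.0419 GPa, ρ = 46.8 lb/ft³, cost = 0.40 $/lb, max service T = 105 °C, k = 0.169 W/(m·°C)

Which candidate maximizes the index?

aluminum alloy

Screen on constraints: cost ≤ 3.8 $/kg; max service T ≥ 118 °C; k ≥ 0.568 W/(m·K). Survivors: aluminum alloy, soda-lime glass, low-carbon steel.
Putting every candidate on a common basis:
  aluminum alloy: σ_y = 436.4 MPa, ρ = 2740 kg/m³
  soda-lime glass: σ_y = 41.30 MPa, ρ = 2454 kg/m³
  low-carbon steel: σ_y = 285.4 MPa, ρ = 7865 kg/m³
  aluminum alloy: M = 159 kN·m/kg
  low-carbon steel: M = 36.3 kN·m/kg
  soda-lime glass: M = 16.8 kN·m/kg
Aluminum alloy has the largest M.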